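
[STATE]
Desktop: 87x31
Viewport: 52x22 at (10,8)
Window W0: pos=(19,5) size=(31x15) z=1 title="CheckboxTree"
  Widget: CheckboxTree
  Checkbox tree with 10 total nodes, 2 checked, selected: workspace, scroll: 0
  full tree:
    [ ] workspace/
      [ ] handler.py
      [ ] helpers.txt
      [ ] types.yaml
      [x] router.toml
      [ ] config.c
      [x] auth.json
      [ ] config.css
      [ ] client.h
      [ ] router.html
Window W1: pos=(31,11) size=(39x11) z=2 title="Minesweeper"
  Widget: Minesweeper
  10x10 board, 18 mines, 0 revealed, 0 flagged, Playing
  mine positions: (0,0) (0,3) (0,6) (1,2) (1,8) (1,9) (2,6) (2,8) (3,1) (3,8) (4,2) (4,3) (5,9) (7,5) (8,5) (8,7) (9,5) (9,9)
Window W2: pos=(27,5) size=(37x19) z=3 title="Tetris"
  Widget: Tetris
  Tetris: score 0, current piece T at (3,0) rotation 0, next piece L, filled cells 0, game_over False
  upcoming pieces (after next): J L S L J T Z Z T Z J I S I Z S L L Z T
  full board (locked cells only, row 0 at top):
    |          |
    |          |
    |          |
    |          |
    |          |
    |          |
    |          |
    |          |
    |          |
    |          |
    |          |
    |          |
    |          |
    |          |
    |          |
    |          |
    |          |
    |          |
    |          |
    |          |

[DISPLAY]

         ┃>[-] wo┃          │Next:                  
         ┃   [ ] ┃          │  ▒                    
         ┃   [ ] ┃          │▒▒▒                    
         ┃   [ ] ┃          │                       
         ┃   [x] ┃          │                       
         ┃   [ ] ┃          │                       
         ┃   [x] ┃          │Score:                 
         ┃   [ ] ┃          │0                      
         ┃   [ ] ┃          │                       
         ┃   [ ] ┃          │                       
         ┃       ┃          │                       
         ┗━━━━━━━┃          │                       
                 ┃          │                       
                 ┃          │                       
                 ┃          │                       
                 ┗━━━━━━━━━━━━━━━━━━━━━━━━━━━━━━━━━━
                                                    
                                                    
                                                    
                                                    
                                                    
                                                    


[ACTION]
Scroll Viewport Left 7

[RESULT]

                ┃>[-] wo┃          │Next:           
                ┃   [ ] ┃          │  ▒             
                ┃   [ ] ┃          │▒▒▒             
                ┃   [ ] ┃          │                
                ┃   [x] ┃          │                
                ┃   [ ] ┃          │                
                ┃   [x] ┃          │Score:          
                ┃   [ ] ┃          │0               
                ┃   [ ] ┃          │                
                ┃   [ ] ┃          │                
                ┃       ┃          │                
                ┗━━━━━━━┃          │                
                        ┃          │                
                        ┃          │                
                        ┃          │                
                        ┗━━━━━━━━━━━━━━━━━━━━━━━━━━━
                                                    
                                                    
                                                    
                                                    
                                                    
                                                    


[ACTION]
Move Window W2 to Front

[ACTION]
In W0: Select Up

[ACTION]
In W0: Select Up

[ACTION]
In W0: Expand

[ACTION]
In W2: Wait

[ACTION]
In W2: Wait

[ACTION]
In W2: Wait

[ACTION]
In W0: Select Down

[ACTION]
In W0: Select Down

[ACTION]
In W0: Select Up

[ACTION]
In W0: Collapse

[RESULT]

                ┃ [-] wo┃          │Next:           
                ┃>  [ ] ┃          │  ▒             
                ┃   [ ] ┃          │▒▒▒             
                ┃   [ ] ┃          │                
                ┃   [x] ┃          │                
                ┃   [ ] ┃          │                
                ┃   [x] ┃          │Score:          
                ┃   [ ] ┃          │0               
                ┃   [ ] ┃          │                
                ┃   [ ] ┃          │                
                ┃       ┃          │                
                ┗━━━━━━━┃          │                
                        ┃          │                
                        ┃          │                
                        ┃          │                
                        ┗━━━━━━━━━━━━━━━━━━━━━━━━━━━
                                                    
                                                    
                                                    
                                                    
                                                    
                                                    


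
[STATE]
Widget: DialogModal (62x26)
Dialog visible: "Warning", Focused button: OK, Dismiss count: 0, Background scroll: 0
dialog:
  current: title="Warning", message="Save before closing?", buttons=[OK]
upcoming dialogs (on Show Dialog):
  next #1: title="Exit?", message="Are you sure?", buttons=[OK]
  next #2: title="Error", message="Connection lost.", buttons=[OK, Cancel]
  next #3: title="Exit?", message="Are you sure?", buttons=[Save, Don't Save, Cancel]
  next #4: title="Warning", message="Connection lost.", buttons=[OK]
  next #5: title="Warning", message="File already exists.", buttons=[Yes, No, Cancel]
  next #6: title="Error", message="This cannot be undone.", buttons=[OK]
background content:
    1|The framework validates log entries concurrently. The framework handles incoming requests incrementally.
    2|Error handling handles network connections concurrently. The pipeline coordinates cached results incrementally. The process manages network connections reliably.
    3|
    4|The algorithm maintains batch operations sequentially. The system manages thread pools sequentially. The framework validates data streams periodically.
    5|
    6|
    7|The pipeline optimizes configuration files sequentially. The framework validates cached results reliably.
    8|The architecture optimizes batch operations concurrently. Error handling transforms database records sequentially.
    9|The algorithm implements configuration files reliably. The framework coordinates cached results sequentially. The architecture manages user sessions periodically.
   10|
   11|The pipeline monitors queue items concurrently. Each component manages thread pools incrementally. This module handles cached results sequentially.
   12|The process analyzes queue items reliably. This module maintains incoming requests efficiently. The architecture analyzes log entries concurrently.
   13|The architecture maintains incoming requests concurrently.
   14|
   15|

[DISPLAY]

The framework validates log entries concurrently. The framewor
Error handling handles network connections concurrently. The p
                                                              
The algorithm maintains batch operations sequentially. The sys
                                                              
                                                              
The pipeline optimizes configuration files sequentially. The f
The architecture optimizes batch operations concurrently. Erro
The algorithm implements configuration files reliably. The fra
                                                              
The pipeline monito┌──────────────────────┐tly. Each component
The process analyze│       Warning        │This module maintai
The architecture ma│ Save before closing? │s concurrently.    
                   │         [OK]         │                   
                   └──────────────────────┘                   
                                                              
                                                              
                                                              
                                                              
                                                              
                                                              
                                                              
                                                              
                                                              
                                                              
                                                              


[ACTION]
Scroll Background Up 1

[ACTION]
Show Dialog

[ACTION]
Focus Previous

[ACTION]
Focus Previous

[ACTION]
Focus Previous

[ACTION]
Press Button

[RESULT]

The framework validates log entries concurrently. The framewor
Error handling handles network connections concurrently. The p
                                                              
The algorithm maintains batch operations sequentially. The sys
                                                              
                                                              
The pipeline optimizes configuration files sequentially. The f
The architecture optimizes batch operations concurrently. Erro
The algorithm implements configuration files reliably. The fra
                                                              
The pipeline monitors queue items concurrently. Each component
The process analyzes queue items reliably. This module maintai
The architecture maintains incoming requests concurrently.    
                                                              
                                                              
                                                              
                                                              
                                                              
                                                              
                                                              
                                                              
                                                              
                                                              
                                                              
                                                              
                                                              


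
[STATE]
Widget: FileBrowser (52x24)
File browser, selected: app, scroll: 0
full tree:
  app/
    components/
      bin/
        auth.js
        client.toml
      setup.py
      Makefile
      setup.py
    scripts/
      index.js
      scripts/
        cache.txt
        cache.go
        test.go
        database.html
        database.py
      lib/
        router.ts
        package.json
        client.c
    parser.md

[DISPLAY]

> [-] app/                                          
    [+] components/                                 
    [+] scripts/                                    
    parser.md                                       
                                                    
                                                    
                                                    
                                                    
                                                    
                                                    
                                                    
                                                    
                                                    
                                                    
                                                    
                                                    
                                                    
                                                    
                                                    
                                                    
                                                    
                                                    
                                                    
                                                    


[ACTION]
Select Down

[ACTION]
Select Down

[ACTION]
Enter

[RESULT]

  [-] app/                                          
    [+] components/                                 
  > [-] scripts/                                    
      index.js                                      
      [+] scripts/                                  
      [+] lib/                                      
    parser.md                                       
                                                    
                                                    
                                                    
                                                    
                                                    
                                                    
                                                    
                                                    
                                                    
                                                    
                                                    
                                                    
                                                    
                                                    
                                                    
                                                    
                                                    


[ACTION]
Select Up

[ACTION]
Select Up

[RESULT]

> [-] app/                                          
    [+] components/                                 
    [-] scripts/                                    
      index.js                                      
      [+] scripts/                                  
      [+] lib/                                      
    parser.md                                       
                                                    
                                                    
                                                    
                                                    
                                                    
                                                    
                                                    
                                                    
                                                    
                                                    
                                                    
                                                    
                                                    
                                                    
                                                    
                                                    
                                                    


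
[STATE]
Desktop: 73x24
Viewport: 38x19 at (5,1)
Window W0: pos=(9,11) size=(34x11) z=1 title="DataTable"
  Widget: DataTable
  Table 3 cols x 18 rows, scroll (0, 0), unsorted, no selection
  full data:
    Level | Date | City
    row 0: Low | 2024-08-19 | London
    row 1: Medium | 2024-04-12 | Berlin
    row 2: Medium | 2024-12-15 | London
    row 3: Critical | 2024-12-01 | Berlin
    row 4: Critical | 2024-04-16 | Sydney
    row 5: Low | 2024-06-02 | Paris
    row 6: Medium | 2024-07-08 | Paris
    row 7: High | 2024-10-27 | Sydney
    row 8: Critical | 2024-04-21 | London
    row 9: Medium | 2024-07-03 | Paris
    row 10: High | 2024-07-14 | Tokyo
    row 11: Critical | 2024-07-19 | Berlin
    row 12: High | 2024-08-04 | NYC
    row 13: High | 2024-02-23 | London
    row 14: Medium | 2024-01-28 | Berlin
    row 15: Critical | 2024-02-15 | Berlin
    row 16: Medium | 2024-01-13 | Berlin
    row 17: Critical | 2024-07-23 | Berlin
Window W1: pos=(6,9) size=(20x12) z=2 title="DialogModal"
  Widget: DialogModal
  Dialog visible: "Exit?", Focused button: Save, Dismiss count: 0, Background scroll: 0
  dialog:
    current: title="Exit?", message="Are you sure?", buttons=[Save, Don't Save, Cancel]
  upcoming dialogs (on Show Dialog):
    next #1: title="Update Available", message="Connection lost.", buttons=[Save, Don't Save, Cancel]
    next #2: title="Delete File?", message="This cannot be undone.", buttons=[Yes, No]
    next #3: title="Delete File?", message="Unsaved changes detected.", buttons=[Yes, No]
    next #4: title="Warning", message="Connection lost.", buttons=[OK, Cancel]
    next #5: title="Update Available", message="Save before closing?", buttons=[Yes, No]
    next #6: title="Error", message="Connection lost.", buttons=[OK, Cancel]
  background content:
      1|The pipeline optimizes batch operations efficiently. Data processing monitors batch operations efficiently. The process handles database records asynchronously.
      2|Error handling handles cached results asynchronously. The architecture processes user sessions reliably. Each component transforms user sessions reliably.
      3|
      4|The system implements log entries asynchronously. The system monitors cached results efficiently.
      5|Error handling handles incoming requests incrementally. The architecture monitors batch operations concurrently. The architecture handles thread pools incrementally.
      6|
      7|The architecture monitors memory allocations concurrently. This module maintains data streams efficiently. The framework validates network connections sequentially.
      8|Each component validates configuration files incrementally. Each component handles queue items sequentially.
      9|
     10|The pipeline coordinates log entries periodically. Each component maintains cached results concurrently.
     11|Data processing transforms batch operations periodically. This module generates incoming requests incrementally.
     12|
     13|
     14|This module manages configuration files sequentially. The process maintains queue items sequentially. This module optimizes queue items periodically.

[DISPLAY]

                                      
                                      
                                      
                                      
                                      
                                      
                                      
                                      
 ┏━━━━━━━━━━━━━━━━━━┓                 
 ┃ DialogModal      ┃                 
 ┠──────────────────┨━━━━━━━━━━━━━━━━┓
 ┃The pipeline optim┃                ┃
 ┃Er┌────────────┐an┃────────────────┨
 ┃  │   Exit?    │  ┃   │City        ┃
 ┃Th│Are you sure│me┃───┼──────      ┃
 ┃Er│[Save]  Don'│an┃-19│London      ┃
 ┃  └────────────┘  ┃-12│Berlin      ┃
 ┃The architecture m┃-15│London      ┃
 ┃Each component val┃-01│Berlin      ┃


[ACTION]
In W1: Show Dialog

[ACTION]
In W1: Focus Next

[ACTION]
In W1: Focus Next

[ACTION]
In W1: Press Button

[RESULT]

                                      
                                      
                                      
                                      
                                      
                                      
                                      
                                      
 ┏━━━━━━━━━━━━━━━━━━┓                 
 ┃ DialogModal      ┃                 
 ┠──────────────────┨━━━━━━━━━━━━━━━━┓
 ┃The pipeline optim┃                ┃
 ┃Error handling han┃────────────────┨
 ┃                  ┃   │City        ┃
 ┃The system impleme┃───┼──────      ┃
 ┃Error handling han┃-19│London      ┃
 ┃                  ┃-12│Berlin      ┃
 ┃The architecture m┃-15│London      ┃
 ┃Each component val┃-01│Berlin      ┃


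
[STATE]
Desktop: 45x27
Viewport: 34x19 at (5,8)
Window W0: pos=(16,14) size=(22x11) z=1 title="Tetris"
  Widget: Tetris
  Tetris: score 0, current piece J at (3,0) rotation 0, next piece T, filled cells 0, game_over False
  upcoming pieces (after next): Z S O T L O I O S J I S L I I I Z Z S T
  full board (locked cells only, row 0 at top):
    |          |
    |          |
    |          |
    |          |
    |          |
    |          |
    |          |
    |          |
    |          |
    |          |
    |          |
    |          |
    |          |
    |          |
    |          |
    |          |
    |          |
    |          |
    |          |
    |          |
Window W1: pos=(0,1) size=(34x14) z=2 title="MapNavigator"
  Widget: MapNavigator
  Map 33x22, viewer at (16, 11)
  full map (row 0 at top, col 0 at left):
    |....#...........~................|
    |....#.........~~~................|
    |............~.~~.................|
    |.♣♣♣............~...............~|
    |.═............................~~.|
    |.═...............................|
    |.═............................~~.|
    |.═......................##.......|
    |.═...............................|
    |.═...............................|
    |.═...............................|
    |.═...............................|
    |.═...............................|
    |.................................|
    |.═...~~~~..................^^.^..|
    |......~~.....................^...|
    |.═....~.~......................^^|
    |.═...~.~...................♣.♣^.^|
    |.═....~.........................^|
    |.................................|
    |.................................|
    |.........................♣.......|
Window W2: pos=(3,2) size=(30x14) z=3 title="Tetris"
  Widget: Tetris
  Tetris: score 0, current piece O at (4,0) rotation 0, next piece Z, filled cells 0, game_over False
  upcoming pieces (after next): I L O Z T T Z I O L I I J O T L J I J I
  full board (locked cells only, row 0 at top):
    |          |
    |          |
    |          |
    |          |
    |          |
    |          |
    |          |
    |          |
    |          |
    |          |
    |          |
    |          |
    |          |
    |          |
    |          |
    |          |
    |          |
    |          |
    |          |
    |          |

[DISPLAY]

         │                 ┃┃     
         │                 ┃┃     
         │                 ┃┃     
         │Score:           ┃┃     
         │0                ┃┃     
         │                 ┃┃     
         │                 ┃┛━━━┓ 
━━━━━━━━━━━━━━━━━━━━━━━━━━━┛    ┃ 
           ┠────────────────────┨ 
           ┃          │Next:    ┃ 
           ┃          │ ▒       ┃ 
           ┃          │▒▒▒      ┃ 
           ┃          │         ┃ 
           ┃          │         ┃ 
           ┃          │         ┃ 
           ┃          │Score:   ┃ 
           ┗━━━━━━━━━━━━━━━━━━━━┛ 
                                  
                                  


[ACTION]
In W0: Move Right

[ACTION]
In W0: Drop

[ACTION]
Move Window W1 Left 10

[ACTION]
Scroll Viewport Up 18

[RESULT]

                                  
━━━━━━━━━━━━━━━━━━━━━━━━━━━━┓     
━━━━━━━━━━━━━━━━━━━━━━━━━━━┓┃     
Tetris                     ┃┨     
───────────────────────────┨┃     
         │Next:            ┃┃     
         │▓▓               ┃┃     
         │ ▓▓              ┃┃     
         │                 ┃┃     
         │                 ┃┃     
         │                 ┃┃     
         │Score:           ┃┃     
         │0                ┃┃     
         │                 ┃┃     
         │                 ┃┛━━━┓ 
━━━━━━━━━━━━━━━━━━━━━━━━━━━┛    ┃ 
           ┠────────────────────┨ 
           ┃          │Next:    ┃ 
           ┃          │ ▒       ┃ 


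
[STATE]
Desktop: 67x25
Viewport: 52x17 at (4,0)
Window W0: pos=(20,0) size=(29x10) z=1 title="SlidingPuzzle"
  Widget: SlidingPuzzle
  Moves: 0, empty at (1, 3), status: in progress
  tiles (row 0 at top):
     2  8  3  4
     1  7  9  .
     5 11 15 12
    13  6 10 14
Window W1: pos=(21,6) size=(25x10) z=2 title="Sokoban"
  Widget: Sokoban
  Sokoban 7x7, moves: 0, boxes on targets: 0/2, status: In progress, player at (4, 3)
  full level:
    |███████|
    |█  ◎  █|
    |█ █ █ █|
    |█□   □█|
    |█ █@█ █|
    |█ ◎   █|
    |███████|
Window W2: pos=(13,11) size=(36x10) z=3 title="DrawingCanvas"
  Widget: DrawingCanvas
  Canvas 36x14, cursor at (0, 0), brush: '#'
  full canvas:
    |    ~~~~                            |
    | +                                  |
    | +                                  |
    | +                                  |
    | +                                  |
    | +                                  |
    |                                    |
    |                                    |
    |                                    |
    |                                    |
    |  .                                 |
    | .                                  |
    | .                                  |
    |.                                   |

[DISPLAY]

                ┏━━━━━━━━━━━━━━━━━━━━━━━━━━━┓       
                ┃ SlidingPuzzle             ┃       
                ┠───────────────────────────┨       
                ┃┌────┬────┬────┬────┐      ┃       
                ┃│  2 │  8 │  3 │  4 │      ┃       
                ┃├────┼────┼────┼────┤      ┃       
                ┃┏━━━━━━━━━━━━━━━━━━━━━━━┓  ┃       
                ┃┃ Sokoban               ┃  ┃       
                ┃┠───────────────────────┨  ┃       
                ┗┃███████                ┃━━┛       
                 ┃█  ◎  █                ┃          
         ┏━━━━━━━━━━━━━━━━━━━━━━━━━━━━━━━━━━┓       
         ┃ DrawingCanvas                    ┃       
         ┠──────────────────────────────────┨       
         ┃+   ~~~~                          ┃       
         ┃ +                                ┃       
         ┃ +                                ┃       


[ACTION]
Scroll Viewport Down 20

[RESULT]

                ┃┠───────────────────────┨  ┃       
                ┗┃███████                ┃━━┛       
                 ┃█  ◎  █                ┃          
         ┏━━━━━━━━━━━━━━━━━━━━━━━━━━━━━━━━━━┓       
         ┃ DrawingCanvas                    ┃       
         ┠──────────────────────────────────┨       
         ┃+   ~~~~                          ┃       
         ┃ +                                ┃       
         ┃ +                                ┃       
         ┃ +                                ┃       
         ┃ +                                ┃       
         ┃ +                                ┃       
         ┗━━━━━━━━━━━━━━━━━━━━━━━━━━━━━━━━━━┛       
                                                    
                                                    
                                                    
                                                    


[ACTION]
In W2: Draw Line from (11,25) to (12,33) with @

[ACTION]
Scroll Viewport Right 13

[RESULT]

     ┃┠───────────────────────┨  ┃                  
     ┗┃███████                ┃━━┛                  
      ┃█  ◎  █                ┃                     
━━━━━━━━━━━━━━━━━━━━━━━━━━━━━━━━━┓                  
DrawingCanvas                    ┃                  
─────────────────────────────────┨                  
   ~~~~                          ┃                  
+                                ┃                  
+                                ┃                  
+                                ┃                  
+                                ┃                  
+                                ┃                  
━━━━━━━━━━━━━━━━━━━━━━━━━━━━━━━━━┛                  
                                                    
                                                    
                                                    
                                                    


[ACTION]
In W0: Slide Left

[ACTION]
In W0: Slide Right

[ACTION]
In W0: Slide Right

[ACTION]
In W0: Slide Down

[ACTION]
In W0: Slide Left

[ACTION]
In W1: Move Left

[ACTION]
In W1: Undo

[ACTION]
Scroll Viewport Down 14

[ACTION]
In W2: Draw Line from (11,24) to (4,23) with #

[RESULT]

     ┃┠───────────────────────┨  ┃                  
     ┗┃███████                ┃━━┛                  
      ┃█  ◎  █                ┃                     
━━━━━━━━━━━━━━━━━━━━━━━━━━━━━━━━━┓                  
DrawingCanvas                    ┃                  
─────────────────────────────────┨                  
   ~~~~                          ┃                  
+                                ┃                  
+                                ┃                  
+                                ┃                  
+                     #          ┃                  
+                     #          ┃                  
━━━━━━━━━━━━━━━━━━━━━━━━━━━━━━━━━┛                  
                                                    
                                                    
                                                    
                                                    


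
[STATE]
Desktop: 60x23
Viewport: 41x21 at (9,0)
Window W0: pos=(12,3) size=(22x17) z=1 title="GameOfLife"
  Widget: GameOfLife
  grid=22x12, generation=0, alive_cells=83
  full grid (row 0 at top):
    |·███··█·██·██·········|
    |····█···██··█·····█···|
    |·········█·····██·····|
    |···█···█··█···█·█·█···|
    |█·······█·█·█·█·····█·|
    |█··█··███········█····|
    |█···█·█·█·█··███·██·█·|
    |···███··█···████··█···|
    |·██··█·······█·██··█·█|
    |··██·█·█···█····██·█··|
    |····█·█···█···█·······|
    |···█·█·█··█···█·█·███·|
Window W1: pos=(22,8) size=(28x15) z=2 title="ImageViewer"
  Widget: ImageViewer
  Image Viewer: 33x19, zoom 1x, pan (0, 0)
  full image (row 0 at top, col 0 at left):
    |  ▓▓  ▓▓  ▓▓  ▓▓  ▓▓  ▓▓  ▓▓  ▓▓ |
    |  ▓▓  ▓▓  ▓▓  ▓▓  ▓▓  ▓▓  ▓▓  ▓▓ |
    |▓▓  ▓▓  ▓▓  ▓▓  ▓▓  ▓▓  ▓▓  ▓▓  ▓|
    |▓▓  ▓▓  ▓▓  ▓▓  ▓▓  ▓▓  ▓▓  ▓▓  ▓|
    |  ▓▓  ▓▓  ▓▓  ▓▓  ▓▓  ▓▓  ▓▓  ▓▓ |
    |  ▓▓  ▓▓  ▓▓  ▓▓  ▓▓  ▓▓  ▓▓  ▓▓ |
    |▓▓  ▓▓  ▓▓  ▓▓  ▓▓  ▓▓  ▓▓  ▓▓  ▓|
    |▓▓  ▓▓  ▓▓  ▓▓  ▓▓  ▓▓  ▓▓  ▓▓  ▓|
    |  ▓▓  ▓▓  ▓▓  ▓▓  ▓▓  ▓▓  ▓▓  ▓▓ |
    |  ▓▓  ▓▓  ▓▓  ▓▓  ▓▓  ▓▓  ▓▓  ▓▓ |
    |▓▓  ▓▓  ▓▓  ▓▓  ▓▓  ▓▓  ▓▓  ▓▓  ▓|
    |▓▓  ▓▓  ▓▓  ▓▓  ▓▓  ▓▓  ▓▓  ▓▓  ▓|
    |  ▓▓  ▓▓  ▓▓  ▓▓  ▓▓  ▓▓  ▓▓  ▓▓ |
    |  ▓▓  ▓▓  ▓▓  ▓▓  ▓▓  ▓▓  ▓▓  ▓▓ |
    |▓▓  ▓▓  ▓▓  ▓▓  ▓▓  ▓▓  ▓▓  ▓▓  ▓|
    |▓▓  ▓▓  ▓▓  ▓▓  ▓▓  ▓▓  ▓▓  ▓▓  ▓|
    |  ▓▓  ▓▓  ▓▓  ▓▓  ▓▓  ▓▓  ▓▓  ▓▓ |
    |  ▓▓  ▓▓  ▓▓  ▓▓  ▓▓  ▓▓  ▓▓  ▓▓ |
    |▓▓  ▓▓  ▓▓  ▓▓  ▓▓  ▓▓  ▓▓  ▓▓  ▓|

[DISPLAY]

                                         
                                         
                                         
   ┏━━━━━━━━━━━━━━━━━━━━┓                
   ┃ GameOfLife         ┃                
   ┠────────────────────┨                
   ┃Gen: 0              ┃                
   ┃███··█·██·██········┃                
   ┃···█···██┏━━━━━━━━━━━━━━━━━━━━━━━━━━┓
   ┃········█┃ ImageViewer              ┃
   ┃··█···█··┠──────────────────────────┨
   ┃·······█·┃  ▓▓  ▓▓  ▓▓  ▓▓  ▓▓  ▓▓  ┃
   ┃··█··███·┃  ▓▓  ▓▓  ▓▓  ▓▓  ▓▓  ▓▓  ┃
   ┃···█·█·█·┃▓▓  ▓▓  ▓▓  ▓▓  ▓▓  ▓▓  ▓▓┃
   ┃··███··█·┃▓▓  ▓▓  ▓▓  ▓▓  ▓▓  ▓▓  ▓▓┃
   ┃██··█····┃  ▓▓  ▓▓  ▓▓  ▓▓  ▓▓  ▓▓  ┃
   ┃·██·█·█··┃  ▓▓  ▓▓  ▓▓  ▓▓  ▓▓  ▓▓  ┃
   ┃···█·█···┃▓▓  ▓▓  ▓▓  ▓▓  ▓▓  ▓▓  ▓▓┃
   ┃··█·█·█··┃▓▓  ▓▓  ▓▓  ▓▓  ▓▓  ▓▓  ▓▓┃
   ┗━━━━━━━━━┃  ▓▓  ▓▓  ▓▓  ▓▓  ▓▓  ▓▓  ┃
             ┃  ▓▓  ▓▓  ▓▓  ▓▓  ▓▓  ▓▓  ┃


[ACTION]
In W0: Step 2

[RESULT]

                                         
                                         
                                         
   ┏━━━━━━━━━━━━━━━━━━━━┓                
   ┃ GameOfLife         ┃                
   ┠────────────────────┨                
   ┃Gen: 2              ┃                
   ┃·██···████·█········┃                
   ┃·██···█··┏━━━━━━━━━━━━━━━━━━━━━━━━━━┓
   ┃·······██┃ ImageViewer              ┃
   ┃······██·┠──────────────────────────┨
   ┃····██·█·┃  ▓▓  ▓▓  ▓▓  ▓▓  ▓▓  ▓▓  ┃
   ┃····██·██┃  ▓▓  ▓▓  ▓▓  ▓▓  ▓▓  ▓▓  ┃
   ┃·······██┃▓▓  ▓▓  ▓▓  ▓▓  ▓▓  ▓▓  ▓▓┃
   ┃██··████·┃▓▓  ▓▓  ▓▓  ▓▓  ▓▓  ▓▓  ▓▓┃
   ┃····█····┃  ▓▓  ▓▓  ▓▓  ▓▓  ▓▓  ▓▓  ┃
   ┃█·██·█···┃  ▓▓  ▓▓  ▓▓  ▓▓  ▓▓  ▓▓  ┃
   ┃██·······┃▓▓  ▓▓  ▓▓  ▓▓  ▓▓  ▓▓  ▓▓┃
   ┃····██···┃▓▓  ▓▓  ▓▓  ▓▓  ▓▓  ▓▓  ▓▓┃
   ┗━━━━━━━━━┃  ▓▓  ▓▓  ▓▓  ▓▓  ▓▓  ▓▓  ┃
             ┃  ▓▓  ▓▓  ▓▓  ▓▓  ▓▓  ▓▓  ┃


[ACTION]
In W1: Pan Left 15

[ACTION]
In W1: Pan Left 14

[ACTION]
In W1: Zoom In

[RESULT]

                                         
                                         
                                         
   ┏━━━━━━━━━━━━━━━━━━━━┓                
   ┃ GameOfLife         ┃                
   ┠────────────────────┨                
   ┃Gen: 2              ┃                
   ┃·██···████·█········┃                
   ┃·██···█··┏━━━━━━━━━━━━━━━━━━━━━━━━━━┓
   ┃·······██┃ ImageViewer              ┃
   ┃······██·┠──────────────────────────┨
   ┃····██·█·┃    ▓▓▓▓    ▓▓▓▓    ▓▓▓▓  ┃
   ┃····██·██┃    ▓▓▓▓    ▓▓▓▓    ▓▓▓▓  ┃
   ┃·······██┃    ▓▓▓▓    ▓▓▓▓    ▓▓▓▓  ┃
   ┃██··████·┃    ▓▓▓▓    ▓▓▓▓    ▓▓▓▓  ┃
   ┃····█····┃▓▓▓▓    ▓▓▓▓    ▓▓▓▓    ▓▓┃
   ┃█·██·█···┃▓▓▓▓    ▓▓▓▓    ▓▓▓▓    ▓▓┃
   ┃██·······┃▓▓▓▓    ▓▓▓▓    ▓▓▓▓    ▓▓┃
   ┃····██···┃▓▓▓▓    ▓▓▓▓    ▓▓▓▓    ▓▓┃
   ┗━━━━━━━━━┃    ▓▓▓▓    ▓▓▓▓    ▓▓▓▓  ┃
             ┃    ▓▓▓▓    ▓▓▓▓    ▓▓▓▓  ┃


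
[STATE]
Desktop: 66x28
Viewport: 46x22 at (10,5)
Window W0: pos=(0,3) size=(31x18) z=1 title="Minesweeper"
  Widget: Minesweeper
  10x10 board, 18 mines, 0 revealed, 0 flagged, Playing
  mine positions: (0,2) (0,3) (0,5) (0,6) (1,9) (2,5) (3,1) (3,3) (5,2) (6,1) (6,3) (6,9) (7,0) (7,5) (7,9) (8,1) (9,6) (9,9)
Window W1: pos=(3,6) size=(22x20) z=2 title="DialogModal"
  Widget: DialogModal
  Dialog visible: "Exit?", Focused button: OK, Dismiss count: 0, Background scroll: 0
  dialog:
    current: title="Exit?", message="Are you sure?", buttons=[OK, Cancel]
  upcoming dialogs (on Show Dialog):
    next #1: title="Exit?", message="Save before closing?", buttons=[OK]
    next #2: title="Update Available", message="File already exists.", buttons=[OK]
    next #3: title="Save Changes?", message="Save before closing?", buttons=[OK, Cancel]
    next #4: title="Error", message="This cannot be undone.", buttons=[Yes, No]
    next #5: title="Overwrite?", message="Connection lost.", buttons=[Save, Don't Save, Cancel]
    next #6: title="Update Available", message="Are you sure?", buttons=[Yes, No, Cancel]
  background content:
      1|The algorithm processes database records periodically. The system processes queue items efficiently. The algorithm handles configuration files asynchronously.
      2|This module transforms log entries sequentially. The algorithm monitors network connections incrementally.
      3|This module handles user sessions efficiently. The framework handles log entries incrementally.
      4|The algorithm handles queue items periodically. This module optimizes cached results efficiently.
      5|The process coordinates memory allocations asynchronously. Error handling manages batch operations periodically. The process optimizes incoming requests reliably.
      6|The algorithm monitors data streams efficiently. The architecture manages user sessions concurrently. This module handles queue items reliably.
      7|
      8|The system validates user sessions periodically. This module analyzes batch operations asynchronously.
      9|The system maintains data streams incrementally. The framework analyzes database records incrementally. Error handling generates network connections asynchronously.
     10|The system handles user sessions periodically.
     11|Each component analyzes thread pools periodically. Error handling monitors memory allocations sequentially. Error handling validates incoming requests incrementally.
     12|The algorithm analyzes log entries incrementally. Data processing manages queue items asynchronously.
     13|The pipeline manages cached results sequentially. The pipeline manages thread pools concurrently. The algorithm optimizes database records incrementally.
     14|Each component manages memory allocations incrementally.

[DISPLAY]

────────────────────┨                         
━━━━━━━━━━━━━━┓     ┃                         
gModal        ┃     ┃                         
──────────────┨     ┃                         
gorithm proces┃     ┃                         
odule transfor┃     ┃                         
odule handles ┃     ┃                         
gorithm handle┃     ┃                         
ocess coordina┃     ┃                         
───────────┐to┃     ┃                         
 Exit?     │  ┃     ┃                         
 you sure? │es┃     ┃                         
]  Cancel  │ns┃     ┃                         
───────────┘ u┃     ┃                         
omponent analy┃     ┃                         
gorithm analyz┃━━━━━┛                         
peline manages┃                               
omponent manag┃                               
              ┃                               
              ┃                               
━━━━━━━━━━━━━━┛                               
                                              


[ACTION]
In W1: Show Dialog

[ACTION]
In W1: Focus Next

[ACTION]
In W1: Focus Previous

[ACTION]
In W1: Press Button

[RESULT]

────────────────────┨                         
━━━━━━━━━━━━━━┓     ┃                         
gModal        ┃     ┃                         
──────────────┨     ┃                         
gorithm proces┃     ┃                         
odule transfor┃     ┃                         
odule handles ┃     ┃                         
gorithm handle┃     ┃                         
ocess coordina┃     ┃                         
gorithm monito┃     ┃                         
              ┃     ┃                         
stem validates┃     ┃                         
stem maintains┃     ┃                         
stem handles u┃     ┃                         
omponent analy┃     ┃                         
gorithm analyz┃━━━━━┛                         
peline manages┃                               
omponent manag┃                               
              ┃                               
              ┃                               
━━━━━━━━━━━━━━┛                               
                                              
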